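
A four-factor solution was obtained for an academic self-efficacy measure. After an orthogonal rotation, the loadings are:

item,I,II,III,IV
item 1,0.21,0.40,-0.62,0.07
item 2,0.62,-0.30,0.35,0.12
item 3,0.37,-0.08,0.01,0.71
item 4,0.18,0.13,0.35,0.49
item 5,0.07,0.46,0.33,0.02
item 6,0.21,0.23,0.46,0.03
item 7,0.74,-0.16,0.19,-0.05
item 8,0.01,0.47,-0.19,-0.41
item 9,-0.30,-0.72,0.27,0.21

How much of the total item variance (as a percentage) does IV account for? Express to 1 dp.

10.9%

SS loadings for IV = 0.07² + 0.12² + 0.71² + 0.49² + 0.02² + 0.03² + (-0.05)² + (-0.41)² + 0.21² = 0.9795
With 9 standardized items, total variance = 9. Proportion = 0.9795/9 = 0.1088 → 10.88%.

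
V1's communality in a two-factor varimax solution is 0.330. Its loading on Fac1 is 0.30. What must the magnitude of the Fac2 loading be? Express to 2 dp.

0.49

Under orthogonal rotation h² = Σλ², so λ_Fac2² = h² − (0.0900) = 0.330 − 0.0900 = 0.2400.
|λ| = √0.2400 = 0.4899.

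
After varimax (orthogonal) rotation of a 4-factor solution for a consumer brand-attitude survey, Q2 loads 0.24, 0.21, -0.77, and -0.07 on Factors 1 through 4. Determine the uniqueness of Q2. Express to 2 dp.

h² = 0.24² + 0.21² + (-0.77)² + (-0.07)² = 0.0576 + 0.0441 + 0.5929 + 0.0049 = 0.6995
Uniqueness u² = 1 − h² = 1 − 0.6995 = 0.3005

0.30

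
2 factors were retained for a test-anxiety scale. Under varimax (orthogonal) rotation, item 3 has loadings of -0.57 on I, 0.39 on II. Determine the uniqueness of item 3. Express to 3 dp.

0.523

h² = (-0.57)² + 0.39² = 0.3249 + 0.1521 = 0.4770
Uniqueness u² = 1 − h² = 1 − 0.4770 = 0.5230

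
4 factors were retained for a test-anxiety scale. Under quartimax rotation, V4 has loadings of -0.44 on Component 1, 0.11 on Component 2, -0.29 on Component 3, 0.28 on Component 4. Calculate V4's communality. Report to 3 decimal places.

h² = (-0.44)² + 0.11² + (-0.29)² + 0.28² = 0.1936 + 0.0121 + 0.0841 + 0.0784 = 0.3682

0.368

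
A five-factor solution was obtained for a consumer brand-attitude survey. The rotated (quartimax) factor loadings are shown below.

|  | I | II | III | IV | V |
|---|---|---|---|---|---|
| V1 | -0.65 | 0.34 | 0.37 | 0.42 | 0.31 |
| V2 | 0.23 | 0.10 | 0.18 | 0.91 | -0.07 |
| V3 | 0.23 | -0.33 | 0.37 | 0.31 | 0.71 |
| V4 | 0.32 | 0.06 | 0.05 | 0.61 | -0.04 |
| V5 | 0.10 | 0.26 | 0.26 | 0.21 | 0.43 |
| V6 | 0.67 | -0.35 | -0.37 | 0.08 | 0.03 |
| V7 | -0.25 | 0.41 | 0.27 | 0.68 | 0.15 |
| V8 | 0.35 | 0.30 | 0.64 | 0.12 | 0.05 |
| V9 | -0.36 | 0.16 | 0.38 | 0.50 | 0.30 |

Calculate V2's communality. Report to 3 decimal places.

h² = 0.23² + 0.10² + 0.18² + 0.91² + (-0.07)² = 0.0529 + 0.0100 + 0.0324 + 0.8281 + 0.0049 = 0.9283

0.928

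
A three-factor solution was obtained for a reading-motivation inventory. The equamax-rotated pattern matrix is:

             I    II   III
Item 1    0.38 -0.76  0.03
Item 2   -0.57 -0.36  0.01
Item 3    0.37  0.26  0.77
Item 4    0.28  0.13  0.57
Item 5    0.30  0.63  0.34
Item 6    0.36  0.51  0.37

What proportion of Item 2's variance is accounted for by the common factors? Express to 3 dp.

0.455

h² = (-0.57)² + (-0.36)² + 0.01² = 0.3249 + 0.1296 + 0.0001 = 0.4546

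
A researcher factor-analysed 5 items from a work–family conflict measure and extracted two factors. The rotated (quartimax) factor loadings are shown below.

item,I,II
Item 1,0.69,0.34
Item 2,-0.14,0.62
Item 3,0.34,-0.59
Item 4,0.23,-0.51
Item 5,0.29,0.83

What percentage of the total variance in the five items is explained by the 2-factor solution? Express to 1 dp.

Communalities: 0.5917, 0.4040, 0.4637, 0.3130, 0.7730; Σh² = 2.5454.
Total variance with 5 standardized items is 5, so the solution explains 2.5454/5 = 0.5091 = 50.91%.

50.9%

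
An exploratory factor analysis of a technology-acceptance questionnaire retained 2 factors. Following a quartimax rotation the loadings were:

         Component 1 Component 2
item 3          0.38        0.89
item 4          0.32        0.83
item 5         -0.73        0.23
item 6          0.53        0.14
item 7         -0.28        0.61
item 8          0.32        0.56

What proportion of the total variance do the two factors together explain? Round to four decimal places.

0.5801

SS loadings by factor: 1.2414, 2.2392; total = 3.4806.
Total variance with 6 standardized items is 6, so the solution explains 3.4806/6 = 0.5801.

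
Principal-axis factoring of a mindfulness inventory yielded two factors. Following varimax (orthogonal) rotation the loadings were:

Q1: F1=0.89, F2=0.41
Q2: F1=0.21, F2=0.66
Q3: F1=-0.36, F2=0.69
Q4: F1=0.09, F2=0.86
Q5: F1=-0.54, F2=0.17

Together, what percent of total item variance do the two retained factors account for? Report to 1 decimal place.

62.3%

SS loadings by factor: 1.2655, 1.8483; total = 3.1138.
Total variance with 5 standardized items is 5, so the solution explains 3.1138/5 = 0.6228 = 62.28%.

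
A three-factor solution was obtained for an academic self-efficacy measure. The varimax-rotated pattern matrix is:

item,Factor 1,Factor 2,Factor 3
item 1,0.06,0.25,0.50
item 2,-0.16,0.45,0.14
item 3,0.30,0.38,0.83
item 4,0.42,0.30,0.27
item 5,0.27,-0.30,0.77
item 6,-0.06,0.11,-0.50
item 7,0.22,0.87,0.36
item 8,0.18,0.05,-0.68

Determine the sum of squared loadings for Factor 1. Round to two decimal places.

0.45

SS loadings for Factor 1 = 0.06² + (-0.16)² + 0.30² + 0.42² + 0.27² + (-0.06)² + 0.22² + 0.18² = 0.0036 + 0.0256 + 0.0900 + 0.1764 + 0.0729 + 0.0036 + 0.0484 + 0.0324 = 0.4529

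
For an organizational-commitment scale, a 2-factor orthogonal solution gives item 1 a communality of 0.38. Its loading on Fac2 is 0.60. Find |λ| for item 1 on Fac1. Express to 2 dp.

0.14

Under orthogonal rotation h² = Σλ², so λ_Fac1² = h² − (0.3600) = 0.38 − 0.3600 = 0.0200.
|λ| = √0.0200 = 0.1414.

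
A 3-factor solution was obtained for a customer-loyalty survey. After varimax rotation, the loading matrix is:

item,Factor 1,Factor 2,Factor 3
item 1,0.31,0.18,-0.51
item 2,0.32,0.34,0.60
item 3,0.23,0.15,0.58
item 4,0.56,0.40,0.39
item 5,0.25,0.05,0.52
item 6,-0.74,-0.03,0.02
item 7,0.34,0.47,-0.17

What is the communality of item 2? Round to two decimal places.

0.58

h² = 0.32² + 0.34² + 0.60² = 0.1024 + 0.1156 + 0.3600 = 0.5780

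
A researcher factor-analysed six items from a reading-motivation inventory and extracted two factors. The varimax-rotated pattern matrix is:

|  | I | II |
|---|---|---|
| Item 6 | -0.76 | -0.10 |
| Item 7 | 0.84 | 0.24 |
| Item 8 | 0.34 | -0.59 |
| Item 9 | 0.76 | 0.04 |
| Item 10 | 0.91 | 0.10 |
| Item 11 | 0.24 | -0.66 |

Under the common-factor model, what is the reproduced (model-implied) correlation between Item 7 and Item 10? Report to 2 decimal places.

0.79

r̂ = Σ λ_i·λ_j across factors = (0.84)(0.91) + (0.24)(0.10)
  = +0.7644 +0.0240 = 0.7884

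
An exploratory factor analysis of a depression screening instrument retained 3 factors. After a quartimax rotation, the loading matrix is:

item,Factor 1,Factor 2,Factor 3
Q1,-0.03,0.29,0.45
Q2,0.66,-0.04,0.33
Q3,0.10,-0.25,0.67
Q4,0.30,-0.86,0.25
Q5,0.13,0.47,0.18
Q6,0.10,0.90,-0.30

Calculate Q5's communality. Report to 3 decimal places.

h² = 0.13² + 0.47² + 0.18² = 0.0169 + 0.2209 + 0.0324 = 0.2702

0.270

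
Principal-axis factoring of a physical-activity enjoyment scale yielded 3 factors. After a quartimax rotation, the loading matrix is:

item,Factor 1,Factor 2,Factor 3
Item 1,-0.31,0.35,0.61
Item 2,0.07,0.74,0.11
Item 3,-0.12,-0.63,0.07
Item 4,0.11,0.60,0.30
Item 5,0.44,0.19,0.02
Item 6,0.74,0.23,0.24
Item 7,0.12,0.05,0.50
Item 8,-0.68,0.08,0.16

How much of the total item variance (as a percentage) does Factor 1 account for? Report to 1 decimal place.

SS loadings for Factor 1 = (-0.31)² + 0.07² + (-0.12)² + 0.11² + 0.44² + 0.74² + 0.12² + (-0.68)² = 1.3455
With 8 standardized items, total variance = 8. Proportion = 1.3455/8 = 0.1682 → 16.82%.

16.8%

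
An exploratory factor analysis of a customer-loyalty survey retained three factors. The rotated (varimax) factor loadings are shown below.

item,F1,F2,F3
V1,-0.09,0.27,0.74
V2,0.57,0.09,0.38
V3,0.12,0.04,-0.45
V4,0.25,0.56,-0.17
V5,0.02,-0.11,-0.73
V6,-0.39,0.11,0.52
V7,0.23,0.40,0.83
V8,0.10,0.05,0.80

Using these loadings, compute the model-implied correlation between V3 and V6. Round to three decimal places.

-0.276

r̂ = Σ λ_i·λ_j across factors = (0.12)(-0.39) + (0.04)(0.11) + (-0.45)(0.52)
  = -0.0468 +0.0044 -0.2340 = -0.2764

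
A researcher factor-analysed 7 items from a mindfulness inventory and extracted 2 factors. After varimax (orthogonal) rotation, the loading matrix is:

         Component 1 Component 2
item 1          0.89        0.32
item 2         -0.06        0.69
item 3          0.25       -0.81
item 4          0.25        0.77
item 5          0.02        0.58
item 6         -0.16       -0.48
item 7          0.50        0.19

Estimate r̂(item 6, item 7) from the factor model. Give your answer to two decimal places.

r̂ = Σ λ_i·λ_j across factors = (-0.16)(0.50) + (-0.48)(0.19)
  = -0.0800 -0.0912 = -0.1712

-0.17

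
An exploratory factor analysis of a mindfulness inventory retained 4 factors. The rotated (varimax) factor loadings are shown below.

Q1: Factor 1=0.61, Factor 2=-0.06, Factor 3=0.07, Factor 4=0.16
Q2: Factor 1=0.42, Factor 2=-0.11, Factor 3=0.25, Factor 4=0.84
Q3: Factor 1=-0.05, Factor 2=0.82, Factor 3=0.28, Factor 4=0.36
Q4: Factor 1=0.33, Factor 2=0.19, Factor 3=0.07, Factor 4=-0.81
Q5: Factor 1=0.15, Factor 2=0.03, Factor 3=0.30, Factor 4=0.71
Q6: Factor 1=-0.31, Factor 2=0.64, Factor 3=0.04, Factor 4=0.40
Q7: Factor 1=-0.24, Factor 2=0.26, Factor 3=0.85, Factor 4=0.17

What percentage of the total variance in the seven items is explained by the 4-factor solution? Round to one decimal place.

Communalities: 0.4062, 0.9566, 0.8829, 0.8060, 0.6175, 0.6673, 0.8766; Σh² = 5.2131.
Total variance with 7 standardized items is 7, so the solution explains 5.2131/7 = 0.7447 = 74.47%.

74.5%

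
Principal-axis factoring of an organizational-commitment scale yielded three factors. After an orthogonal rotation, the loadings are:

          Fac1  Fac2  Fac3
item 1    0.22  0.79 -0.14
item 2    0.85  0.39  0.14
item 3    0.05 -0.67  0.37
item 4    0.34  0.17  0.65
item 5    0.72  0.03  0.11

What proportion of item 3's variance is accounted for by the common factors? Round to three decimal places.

h² = 0.05² + (-0.67)² + 0.37² = 0.0025 + 0.4489 + 0.1369 = 0.5883

0.588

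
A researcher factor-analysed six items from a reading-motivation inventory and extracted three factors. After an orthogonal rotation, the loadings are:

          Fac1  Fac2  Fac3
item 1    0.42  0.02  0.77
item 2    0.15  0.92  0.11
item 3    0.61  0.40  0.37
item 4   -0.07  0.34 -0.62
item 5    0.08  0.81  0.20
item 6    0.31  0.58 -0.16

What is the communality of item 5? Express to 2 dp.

0.70

h² = 0.08² + 0.81² + 0.20² = 0.0064 + 0.6561 + 0.0400 = 0.7025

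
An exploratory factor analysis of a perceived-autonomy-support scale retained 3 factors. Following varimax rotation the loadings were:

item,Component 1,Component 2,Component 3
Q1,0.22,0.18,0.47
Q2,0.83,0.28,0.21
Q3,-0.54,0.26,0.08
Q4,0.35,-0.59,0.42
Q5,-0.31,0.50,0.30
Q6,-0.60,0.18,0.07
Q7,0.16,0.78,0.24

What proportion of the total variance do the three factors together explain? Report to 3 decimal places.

SS loadings by factor: 1.6331, 1.4173, 0.6003; total = 3.6507.
Total variance with 7 standardized items is 7, so the solution explains 3.6507/7 = 0.5215.

0.522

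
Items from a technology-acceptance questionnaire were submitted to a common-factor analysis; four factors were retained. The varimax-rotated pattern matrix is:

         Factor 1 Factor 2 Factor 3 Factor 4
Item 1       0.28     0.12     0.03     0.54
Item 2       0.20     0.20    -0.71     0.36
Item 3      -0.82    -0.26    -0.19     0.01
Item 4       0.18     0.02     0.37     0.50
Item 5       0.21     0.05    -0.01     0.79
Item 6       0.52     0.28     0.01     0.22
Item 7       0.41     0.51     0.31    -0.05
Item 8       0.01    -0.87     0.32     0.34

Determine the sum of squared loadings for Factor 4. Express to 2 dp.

1.46

SS loadings for Factor 4 = 0.54² + 0.36² + 0.01² + 0.50² + 0.79² + 0.22² + (-0.05)² + 0.34² = 0.2916 + 0.1296 + 0.0001 + 0.2500 + 0.6241 + 0.0484 + 0.0025 + 0.1156 = 1.4619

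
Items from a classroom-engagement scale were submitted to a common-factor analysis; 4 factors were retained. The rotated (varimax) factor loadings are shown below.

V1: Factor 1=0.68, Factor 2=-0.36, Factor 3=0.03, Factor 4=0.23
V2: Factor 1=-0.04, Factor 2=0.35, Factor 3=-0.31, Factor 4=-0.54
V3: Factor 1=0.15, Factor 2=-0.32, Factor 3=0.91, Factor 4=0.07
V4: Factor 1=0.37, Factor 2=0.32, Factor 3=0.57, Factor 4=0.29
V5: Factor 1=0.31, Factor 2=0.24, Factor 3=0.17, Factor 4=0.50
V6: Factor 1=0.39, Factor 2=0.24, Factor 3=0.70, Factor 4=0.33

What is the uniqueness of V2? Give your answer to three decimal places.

h² = (-0.04)² + 0.35² + (-0.31)² + (-0.54)² = 0.0016 + 0.1225 + 0.0961 + 0.2916 = 0.5118
Uniqueness u² = 1 − h² = 1 − 0.5118 = 0.4882

0.488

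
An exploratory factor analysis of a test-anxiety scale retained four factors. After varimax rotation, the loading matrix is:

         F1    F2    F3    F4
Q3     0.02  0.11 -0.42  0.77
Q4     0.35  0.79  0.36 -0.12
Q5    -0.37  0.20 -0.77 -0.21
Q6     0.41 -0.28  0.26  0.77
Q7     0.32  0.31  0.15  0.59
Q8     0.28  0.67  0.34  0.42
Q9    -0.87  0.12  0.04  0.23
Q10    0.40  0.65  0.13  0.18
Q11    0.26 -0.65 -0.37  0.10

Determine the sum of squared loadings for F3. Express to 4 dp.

1.2600

SS loadings for F3 = (-0.42)² + 0.36² + (-0.77)² + 0.26² + 0.15² + 0.34² + 0.04² + 0.13² + (-0.37)² = 0.1764 + 0.1296 + 0.5929 + 0.0676 + 0.0225 + 0.1156 + 0.0016 + 0.0169 + 0.1369 = 1.2600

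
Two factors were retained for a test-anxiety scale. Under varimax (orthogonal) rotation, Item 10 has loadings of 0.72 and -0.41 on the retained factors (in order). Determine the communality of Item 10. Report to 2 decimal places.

0.69

h² = 0.72² + (-0.41)² = 0.5184 + 0.1681 = 0.6865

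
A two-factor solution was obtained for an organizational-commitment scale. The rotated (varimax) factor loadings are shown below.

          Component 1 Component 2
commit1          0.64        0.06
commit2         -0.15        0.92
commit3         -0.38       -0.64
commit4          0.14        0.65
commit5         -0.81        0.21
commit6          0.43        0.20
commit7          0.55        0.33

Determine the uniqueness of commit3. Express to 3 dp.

h² = (-0.38)² + (-0.64)² = 0.1444 + 0.4096 = 0.5540
Uniqueness u² = 1 − h² = 1 − 0.5540 = 0.4460

0.446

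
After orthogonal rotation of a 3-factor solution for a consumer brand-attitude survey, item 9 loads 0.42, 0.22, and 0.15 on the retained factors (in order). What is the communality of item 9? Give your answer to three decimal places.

h² = 0.42² + 0.22² + 0.15² = 0.1764 + 0.0484 + 0.0225 = 0.2473

0.247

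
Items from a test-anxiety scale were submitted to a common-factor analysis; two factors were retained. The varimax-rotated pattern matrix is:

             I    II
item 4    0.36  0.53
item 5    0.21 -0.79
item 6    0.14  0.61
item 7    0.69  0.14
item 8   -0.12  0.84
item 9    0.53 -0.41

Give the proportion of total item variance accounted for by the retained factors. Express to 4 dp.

SS loadings by factor: 0.9647, 2.1704; total = 3.1351.
Total variance with 6 standardized items is 6, so the solution explains 3.1351/6 = 0.5225.

0.5225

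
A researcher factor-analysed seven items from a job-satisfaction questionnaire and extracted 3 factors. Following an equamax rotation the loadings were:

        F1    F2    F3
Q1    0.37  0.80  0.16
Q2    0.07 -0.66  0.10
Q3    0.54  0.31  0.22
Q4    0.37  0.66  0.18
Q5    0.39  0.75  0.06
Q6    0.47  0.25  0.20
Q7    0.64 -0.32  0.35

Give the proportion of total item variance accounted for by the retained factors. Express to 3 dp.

0.567

Communalities: 0.8025, 0.4505, 0.4361, 0.6049, 0.7182, 0.3234, 0.6345; Σh² = 3.9701.
Total variance with 7 standardized items is 7, so the solution explains 3.9701/7 = 0.5672.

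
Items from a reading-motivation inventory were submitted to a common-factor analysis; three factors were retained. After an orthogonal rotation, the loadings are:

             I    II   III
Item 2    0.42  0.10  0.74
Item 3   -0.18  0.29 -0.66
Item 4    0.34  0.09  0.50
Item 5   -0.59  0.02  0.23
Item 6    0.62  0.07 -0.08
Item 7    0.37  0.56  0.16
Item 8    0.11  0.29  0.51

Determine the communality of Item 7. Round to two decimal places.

h² = 0.37² + 0.56² + 0.16² = 0.1369 + 0.3136 + 0.0256 = 0.4761

0.48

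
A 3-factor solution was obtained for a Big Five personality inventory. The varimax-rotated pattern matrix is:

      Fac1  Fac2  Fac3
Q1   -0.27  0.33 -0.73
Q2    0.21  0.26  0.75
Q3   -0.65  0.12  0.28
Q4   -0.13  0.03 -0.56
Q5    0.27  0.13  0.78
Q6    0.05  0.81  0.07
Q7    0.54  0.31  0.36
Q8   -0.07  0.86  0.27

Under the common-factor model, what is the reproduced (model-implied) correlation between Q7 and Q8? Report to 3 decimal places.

r̂ = Σ λ_i·λ_j across factors = (0.54)(-0.07) + (0.31)(0.86) + (0.36)(0.27)
  = -0.0378 +0.2666 +0.0972 = 0.3260

0.326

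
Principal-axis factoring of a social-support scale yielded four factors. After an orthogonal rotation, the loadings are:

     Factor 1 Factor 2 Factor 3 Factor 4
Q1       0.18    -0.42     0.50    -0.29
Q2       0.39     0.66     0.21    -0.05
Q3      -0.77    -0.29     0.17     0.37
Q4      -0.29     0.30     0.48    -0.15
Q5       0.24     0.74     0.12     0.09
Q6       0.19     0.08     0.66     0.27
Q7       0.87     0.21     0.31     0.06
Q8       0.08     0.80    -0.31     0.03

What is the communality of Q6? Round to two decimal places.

0.55

h² = 0.19² + 0.08² + 0.66² + 0.27² = 0.0361 + 0.0064 + 0.4356 + 0.0729 = 0.5510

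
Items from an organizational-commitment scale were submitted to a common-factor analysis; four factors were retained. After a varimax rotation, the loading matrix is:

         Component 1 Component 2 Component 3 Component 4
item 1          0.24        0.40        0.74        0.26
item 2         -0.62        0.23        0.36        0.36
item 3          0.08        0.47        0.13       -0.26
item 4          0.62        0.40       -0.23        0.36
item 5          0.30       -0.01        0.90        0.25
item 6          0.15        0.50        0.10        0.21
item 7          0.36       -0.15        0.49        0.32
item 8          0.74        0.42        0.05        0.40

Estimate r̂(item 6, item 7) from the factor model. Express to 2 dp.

0.10

r̂ = Σ λ_i·λ_j across factors = (0.15)(0.36) + (0.50)(-0.15) + (0.10)(0.49) + (0.21)(0.32)
  = +0.0540 -0.0750 +0.0490 +0.0672 = 0.0952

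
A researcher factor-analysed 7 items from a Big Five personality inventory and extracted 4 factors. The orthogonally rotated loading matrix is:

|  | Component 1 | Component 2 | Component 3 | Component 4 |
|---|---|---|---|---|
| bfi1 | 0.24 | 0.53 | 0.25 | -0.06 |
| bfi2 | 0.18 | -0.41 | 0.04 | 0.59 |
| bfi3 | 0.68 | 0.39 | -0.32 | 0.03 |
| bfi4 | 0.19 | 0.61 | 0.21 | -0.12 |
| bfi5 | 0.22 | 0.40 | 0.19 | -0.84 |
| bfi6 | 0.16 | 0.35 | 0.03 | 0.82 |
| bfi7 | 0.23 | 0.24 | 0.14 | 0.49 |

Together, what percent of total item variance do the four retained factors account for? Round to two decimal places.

61.16%

Communalities: 0.4046, 0.5502, 0.7178, 0.4667, 0.9501, 0.8214, 0.3702; Σh² = 4.2810.
Total variance with 7 standardized items is 7, so the solution explains 4.2810/7 = 0.6116 = 61.16%.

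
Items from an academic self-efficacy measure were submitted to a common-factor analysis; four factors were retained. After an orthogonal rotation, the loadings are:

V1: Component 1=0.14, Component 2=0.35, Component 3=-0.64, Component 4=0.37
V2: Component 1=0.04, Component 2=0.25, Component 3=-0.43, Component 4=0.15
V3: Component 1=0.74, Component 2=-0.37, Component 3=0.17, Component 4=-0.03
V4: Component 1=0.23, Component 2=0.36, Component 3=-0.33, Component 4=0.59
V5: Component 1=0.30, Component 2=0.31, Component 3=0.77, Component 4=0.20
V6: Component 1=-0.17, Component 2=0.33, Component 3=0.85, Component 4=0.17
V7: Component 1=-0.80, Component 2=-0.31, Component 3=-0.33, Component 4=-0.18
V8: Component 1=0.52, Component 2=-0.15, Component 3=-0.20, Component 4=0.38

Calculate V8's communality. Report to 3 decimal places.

0.477

h² = 0.52² + (-0.15)² + (-0.20)² + 0.38² = 0.2704 + 0.0225 + 0.0400 + 0.1444 = 0.4773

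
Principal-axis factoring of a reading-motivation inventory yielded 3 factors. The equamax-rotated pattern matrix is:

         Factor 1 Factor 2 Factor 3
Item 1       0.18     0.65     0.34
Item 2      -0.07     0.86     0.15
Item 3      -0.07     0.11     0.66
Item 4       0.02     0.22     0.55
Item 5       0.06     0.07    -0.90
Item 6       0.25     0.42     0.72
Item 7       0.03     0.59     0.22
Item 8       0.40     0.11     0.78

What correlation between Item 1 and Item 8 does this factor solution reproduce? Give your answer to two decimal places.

r̂ = Σ λ_i·λ_j across factors = (0.18)(0.40) + (0.65)(0.11) + (0.34)(0.78)
  = +0.0720 +0.0715 +0.2652 = 0.4087

0.41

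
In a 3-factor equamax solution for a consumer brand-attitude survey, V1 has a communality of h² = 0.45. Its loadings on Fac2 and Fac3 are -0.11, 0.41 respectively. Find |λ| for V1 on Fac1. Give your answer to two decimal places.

0.52

Under orthogonal rotation h² = Σλ², so λ_Fac1² = h² − (0.1802) = 0.45 − 0.1802 = 0.2698.
|λ| = √0.2698 = 0.5194.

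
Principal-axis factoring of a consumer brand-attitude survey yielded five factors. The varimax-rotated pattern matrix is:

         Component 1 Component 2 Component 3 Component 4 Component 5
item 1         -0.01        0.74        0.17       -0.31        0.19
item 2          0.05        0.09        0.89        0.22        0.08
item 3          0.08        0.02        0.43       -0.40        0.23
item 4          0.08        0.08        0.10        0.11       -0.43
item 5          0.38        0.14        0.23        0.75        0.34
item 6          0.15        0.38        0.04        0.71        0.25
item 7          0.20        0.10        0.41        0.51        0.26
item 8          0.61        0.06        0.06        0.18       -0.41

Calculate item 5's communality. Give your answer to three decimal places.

0.895

h² = 0.38² + 0.14² + 0.23² + 0.75² + 0.34² = 0.1444 + 0.0196 + 0.0529 + 0.5625 + 0.1156 = 0.8950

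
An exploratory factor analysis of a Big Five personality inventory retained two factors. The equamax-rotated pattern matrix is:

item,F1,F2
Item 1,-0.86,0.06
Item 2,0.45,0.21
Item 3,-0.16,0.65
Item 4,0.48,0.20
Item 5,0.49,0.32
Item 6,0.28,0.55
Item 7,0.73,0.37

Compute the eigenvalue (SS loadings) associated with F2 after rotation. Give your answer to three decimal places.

SS loadings for F2 = 0.06² + 0.21² + 0.65² + 0.20² + 0.32² + 0.55² + 0.37² = 0.0036 + 0.0441 + 0.4225 + 0.0400 + 0.1024 + 0.3025 + 0.1369 = 1.0520

1.052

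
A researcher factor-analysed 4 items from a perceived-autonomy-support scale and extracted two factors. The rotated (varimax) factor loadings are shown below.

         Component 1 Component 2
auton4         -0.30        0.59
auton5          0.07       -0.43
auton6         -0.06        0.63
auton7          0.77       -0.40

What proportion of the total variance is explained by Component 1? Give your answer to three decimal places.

SS loadings for Component 1 = (-0.30)² + 0.07² + (-0.06)² + 0.77² = 0.6914
Proportion of variance = 0.6914 / 4 = 0.1729.

0.173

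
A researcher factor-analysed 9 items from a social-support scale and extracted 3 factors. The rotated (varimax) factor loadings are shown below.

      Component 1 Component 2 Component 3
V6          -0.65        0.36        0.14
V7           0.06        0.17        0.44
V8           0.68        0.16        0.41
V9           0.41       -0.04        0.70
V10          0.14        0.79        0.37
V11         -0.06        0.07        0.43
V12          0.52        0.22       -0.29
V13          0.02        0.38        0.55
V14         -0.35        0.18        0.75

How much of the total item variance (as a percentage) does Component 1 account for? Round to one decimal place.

SS loadings for Component 1 = (-0.65)² + 0.06² + 0.68² + 0.41² + 0.14² + (-0.06)² + 0.52² + 0.02² + (-0.35)² = 1.4731
With 9 standardized items, total variance = 9. Proportion = 1.4731/9 = 0.1637 → 16.37%.

16.4%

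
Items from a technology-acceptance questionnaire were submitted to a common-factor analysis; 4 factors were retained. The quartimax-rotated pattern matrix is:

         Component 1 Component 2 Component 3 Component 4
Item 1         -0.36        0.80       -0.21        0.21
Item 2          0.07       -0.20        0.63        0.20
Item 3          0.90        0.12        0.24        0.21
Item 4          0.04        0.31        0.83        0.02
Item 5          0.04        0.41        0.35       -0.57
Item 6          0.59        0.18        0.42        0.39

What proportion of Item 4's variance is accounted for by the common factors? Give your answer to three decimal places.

0.787

h² = 0.04² + 0.31² + 0.83² + 0.02² = 0.0016 + 0.0961 + 0.6889 + 0.0004 = 0.7870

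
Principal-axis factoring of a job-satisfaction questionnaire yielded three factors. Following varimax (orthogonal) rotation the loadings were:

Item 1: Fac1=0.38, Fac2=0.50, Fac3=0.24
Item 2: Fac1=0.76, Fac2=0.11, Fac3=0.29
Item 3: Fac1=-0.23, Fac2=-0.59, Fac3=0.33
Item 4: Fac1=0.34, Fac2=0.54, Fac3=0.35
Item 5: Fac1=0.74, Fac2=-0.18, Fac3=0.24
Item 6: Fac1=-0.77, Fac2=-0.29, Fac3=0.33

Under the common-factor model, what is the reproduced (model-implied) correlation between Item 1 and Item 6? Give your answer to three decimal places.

r̂ = Σ λ_i·λ_j across factors = (0.38)(-0.77) + (0.50)(-0.29) + (0.24)(0.33)
  = -0.2926 -0.1450 +0.0792 = -0.3584

-0.358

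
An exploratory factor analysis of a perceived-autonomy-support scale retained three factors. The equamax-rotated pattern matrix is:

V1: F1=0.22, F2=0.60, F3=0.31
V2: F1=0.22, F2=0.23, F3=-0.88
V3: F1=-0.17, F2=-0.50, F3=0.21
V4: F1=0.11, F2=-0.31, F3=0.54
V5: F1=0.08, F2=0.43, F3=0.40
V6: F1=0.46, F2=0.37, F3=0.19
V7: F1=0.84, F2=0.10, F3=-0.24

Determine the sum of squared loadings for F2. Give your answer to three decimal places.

1.091

SS loadings for F2 = 0.60² + 0.23² + (-0.50)² + (-0.31)² + 0.43² + 0.37² + 0.10² = 0.3600 + 0.0529 + 0.2500 + 0.0961 + 0.1849 + 0.1369 + 0.0100 = 1.0908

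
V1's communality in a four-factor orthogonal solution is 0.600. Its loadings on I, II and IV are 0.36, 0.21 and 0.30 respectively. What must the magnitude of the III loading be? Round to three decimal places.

Under orthogonal rotation h² = Σλ², so λ_III² = h² − (0.2637) = 0.600 − 0.2637 = 0.3363.
|λ| = √0.3363 = 0.5799.

0.580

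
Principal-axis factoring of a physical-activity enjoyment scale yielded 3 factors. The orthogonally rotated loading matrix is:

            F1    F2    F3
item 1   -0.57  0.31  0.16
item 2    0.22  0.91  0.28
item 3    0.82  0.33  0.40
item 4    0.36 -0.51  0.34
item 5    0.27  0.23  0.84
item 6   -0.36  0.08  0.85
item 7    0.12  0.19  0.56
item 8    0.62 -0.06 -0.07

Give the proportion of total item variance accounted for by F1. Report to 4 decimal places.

SS loadings for F1 = (-0.57)² + 0.22² + 0.82² + 0.36² + 0.27² + (-0.36)² + 0.12² + 0.62² = 1.7766
Proportion of variance = 1.7766 / 8 = 0.2221.

0.2221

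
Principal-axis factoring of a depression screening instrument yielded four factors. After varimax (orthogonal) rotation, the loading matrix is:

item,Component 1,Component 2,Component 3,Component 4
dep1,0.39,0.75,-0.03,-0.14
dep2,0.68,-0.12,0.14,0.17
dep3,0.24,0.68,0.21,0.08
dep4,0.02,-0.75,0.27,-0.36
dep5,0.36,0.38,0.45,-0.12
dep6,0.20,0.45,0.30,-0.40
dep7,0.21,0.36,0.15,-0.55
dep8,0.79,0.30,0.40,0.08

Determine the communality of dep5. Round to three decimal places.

0.491

h² = 0.36² + 0.38² + 0.45² + (-0.12)² = 0.1296 + 0.1444 + 0.2025 + 0.0144 = 0.4909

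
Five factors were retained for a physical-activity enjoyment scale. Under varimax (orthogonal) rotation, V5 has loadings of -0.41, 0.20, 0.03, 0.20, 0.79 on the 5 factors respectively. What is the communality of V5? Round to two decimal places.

h² = (-0.41)² + 0.20² + 0.03² + 0.20² + 0.79² = 0.1681 + 0.0400 + 0.0009 + 0.0400 + 0.6241 = 0.8731

0.87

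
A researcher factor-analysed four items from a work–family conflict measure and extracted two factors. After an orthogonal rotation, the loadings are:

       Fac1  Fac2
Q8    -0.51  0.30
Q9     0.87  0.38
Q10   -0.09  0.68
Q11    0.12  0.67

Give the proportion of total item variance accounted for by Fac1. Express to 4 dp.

SS loadings for Fac1 = (-0.51)² + 0.87² + (-0.09)² + 0.12² = 1.0395
Proportion of variance = 1.0395 / 4 = 0.2599.

0.2599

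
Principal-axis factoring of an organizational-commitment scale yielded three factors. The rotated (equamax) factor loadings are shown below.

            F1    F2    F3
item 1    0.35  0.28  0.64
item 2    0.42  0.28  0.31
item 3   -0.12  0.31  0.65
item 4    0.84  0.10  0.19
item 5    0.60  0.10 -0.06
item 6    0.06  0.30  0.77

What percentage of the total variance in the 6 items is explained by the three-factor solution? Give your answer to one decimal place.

55.1%

Communalities: 0.6105, 0.3509, 0.5330, 0.7517, 0.3736, 0.6865; Σh² = 3.3062.
Total variance with 6 standardized items is 6, so the solution explains 3.3062/6 = 0.5510 = 55.10%.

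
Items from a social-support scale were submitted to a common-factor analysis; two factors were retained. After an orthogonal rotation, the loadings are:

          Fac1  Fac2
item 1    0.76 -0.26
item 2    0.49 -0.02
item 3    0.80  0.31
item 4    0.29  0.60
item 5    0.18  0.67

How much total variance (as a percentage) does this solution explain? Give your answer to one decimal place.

50.9%

Communalities: 0.6452, 0.2405, 0.7361, 0.4441, 0.4813; Σh² = 2.5472.
Total variance with 5 standardized items is 5, so the solution explains 2.5472/5 = 0.5094 = 50.94%.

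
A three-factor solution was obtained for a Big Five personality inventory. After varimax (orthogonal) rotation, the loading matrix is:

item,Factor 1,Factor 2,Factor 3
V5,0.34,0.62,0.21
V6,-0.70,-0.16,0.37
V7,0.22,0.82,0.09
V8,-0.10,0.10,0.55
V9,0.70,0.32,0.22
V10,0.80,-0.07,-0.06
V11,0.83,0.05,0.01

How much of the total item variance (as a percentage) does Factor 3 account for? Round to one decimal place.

SS loadings for Factor 3 = 0.21² + 0.37² + 0.09² + 0.55² + 0.22² + (-0.06)² + 0.01² = 0.5437
With 7 standardized items, total variance = 7. Proportion = 0.5437/7 = 0.0777 → 7.77%.

7.8%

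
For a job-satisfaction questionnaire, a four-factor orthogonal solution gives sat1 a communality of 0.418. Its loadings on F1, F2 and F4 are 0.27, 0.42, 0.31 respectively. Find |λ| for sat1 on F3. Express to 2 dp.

Under orthogonal rotation h² = Σλ², so λ_F3² = h² − (0.3454) = 0.418 − 0.3454 = 0.0726.
|λ| = √0.0726 = 0.2694.

0.27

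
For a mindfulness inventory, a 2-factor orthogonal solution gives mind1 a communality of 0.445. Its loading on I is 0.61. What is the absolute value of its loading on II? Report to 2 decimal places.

0.27

Under orthogonal rotation h² = Σλ², so λ_II² = h² − (0.3721) = 0.445 − 0.3721 = 0.0729.
|λ| = √0.0729 = 0.2700.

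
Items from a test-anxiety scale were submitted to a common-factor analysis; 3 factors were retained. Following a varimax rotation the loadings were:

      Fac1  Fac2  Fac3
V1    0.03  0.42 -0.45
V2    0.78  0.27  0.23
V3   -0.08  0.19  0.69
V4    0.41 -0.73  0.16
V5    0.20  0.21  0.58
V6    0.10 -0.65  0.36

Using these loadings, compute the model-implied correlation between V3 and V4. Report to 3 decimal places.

-0.061

r̂ = Σ λ_i·λ_j across factors = (-0.08)(0.41) + (0.19)(-0.73) + (0.69)(0.16)
  = -0.0328 -0.1387 +0.1104 = -0.0611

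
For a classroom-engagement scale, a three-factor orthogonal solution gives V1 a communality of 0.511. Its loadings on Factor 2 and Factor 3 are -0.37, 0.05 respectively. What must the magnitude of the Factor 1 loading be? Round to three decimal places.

Under orthogonal rotation h² = Σλ², so λ_Factor 1² = h² − (0.1394) = 0.511 − 0.1394 = 0.3716.
|λ| = √0.3716 = 0.6096.

0.610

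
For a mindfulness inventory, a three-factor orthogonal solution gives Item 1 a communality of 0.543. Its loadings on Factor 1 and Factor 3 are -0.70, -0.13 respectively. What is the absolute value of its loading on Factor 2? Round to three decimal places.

Under orthogonal rotation h² = Σλ², so λ_Factor 2² = h² − (0.5069) = 0.543 − 0.5069 = 0.0361.
|λ| = √0.0361 = 0.1900.

0.190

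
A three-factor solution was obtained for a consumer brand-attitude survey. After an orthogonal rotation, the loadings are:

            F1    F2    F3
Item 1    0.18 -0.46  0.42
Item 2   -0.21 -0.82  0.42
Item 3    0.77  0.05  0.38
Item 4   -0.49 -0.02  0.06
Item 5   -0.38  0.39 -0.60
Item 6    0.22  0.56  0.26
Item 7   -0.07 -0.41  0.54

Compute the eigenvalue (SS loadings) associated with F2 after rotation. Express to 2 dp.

1.52

SS loadings for F2 = (-0.46)² + (-0.82)² + 0.05² + (-0.02)² + 0.39² + 0.56² + (-0.41)² = 0.2116 + 0.6724 + 0.0025 + 0.0004 + 0.1521 + 0.3136 + 0.1681 = 1.5207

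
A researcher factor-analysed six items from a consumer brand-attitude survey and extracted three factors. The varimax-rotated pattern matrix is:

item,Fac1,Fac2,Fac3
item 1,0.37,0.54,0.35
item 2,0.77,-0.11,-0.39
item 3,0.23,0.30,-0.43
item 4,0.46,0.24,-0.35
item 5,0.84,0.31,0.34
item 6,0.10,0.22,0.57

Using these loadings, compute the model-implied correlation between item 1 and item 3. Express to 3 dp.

r̂ = Σ λ_i·λ_j across factors = (0.37)(0.23) + (0.54)(0.30) + (0.35)(-0.43)
  = +0.0851 +0.1620 -0.1505 = 0.0966

0.097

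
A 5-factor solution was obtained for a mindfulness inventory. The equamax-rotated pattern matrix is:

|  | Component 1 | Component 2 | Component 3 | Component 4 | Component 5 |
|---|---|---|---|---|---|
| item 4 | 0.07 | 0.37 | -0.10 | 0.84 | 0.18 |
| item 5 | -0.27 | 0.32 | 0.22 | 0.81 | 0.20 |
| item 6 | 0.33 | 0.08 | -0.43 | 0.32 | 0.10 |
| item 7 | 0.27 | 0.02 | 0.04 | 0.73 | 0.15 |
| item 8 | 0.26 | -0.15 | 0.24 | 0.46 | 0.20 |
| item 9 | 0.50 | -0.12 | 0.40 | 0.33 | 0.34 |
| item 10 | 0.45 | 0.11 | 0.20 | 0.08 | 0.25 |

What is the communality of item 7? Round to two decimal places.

0.63

h² = 0.27² + 0.02² + 0.04² + 0.73² + 0.15² = 0.0729 + 0.0004 + 0.0016 + 0.5329 + 0.0225 = 0.6303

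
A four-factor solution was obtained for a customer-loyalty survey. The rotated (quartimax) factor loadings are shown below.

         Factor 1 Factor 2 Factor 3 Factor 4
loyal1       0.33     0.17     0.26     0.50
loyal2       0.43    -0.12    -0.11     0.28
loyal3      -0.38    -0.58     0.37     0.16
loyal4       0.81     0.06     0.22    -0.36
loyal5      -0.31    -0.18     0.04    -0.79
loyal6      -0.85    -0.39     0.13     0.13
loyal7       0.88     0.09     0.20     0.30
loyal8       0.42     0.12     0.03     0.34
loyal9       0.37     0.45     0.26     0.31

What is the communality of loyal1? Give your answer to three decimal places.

h² = 0.33² + 0.17² + 0.26² + 0.50² = 0.1089 + 0.0289 + 0.0676 + 0.2500 = 0.4554

0.455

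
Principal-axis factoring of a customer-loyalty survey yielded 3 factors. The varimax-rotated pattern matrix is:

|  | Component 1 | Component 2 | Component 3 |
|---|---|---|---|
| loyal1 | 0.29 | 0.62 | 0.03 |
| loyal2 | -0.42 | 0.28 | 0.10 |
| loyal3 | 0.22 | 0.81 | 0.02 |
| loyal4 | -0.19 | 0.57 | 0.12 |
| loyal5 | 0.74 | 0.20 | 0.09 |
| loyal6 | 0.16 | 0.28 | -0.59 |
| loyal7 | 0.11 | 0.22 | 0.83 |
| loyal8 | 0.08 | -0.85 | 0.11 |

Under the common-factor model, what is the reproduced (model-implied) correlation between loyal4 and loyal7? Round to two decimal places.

r̂ = Σ λ_i·λ_j across factors = (-0.19)(0.11) + (0.57)(0.22) + (0.12)(0.83)
  = -0.0209 +0.1254 +0.0996 = 0.2041

0.20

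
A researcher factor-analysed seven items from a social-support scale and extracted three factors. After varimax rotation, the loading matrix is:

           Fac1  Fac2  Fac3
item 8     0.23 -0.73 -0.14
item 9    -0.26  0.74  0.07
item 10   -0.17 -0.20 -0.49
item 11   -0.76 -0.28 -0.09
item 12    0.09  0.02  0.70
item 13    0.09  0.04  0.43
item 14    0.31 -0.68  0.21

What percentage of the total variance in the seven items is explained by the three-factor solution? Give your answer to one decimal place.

SS loadings by factor: 0.8393, 1.6633, 0.9917; total = 3.4943.
Total variance with 7 standardized items is 7, so the solution explains 3.4943/7 = 0.4992 = 49.92%.

49.9%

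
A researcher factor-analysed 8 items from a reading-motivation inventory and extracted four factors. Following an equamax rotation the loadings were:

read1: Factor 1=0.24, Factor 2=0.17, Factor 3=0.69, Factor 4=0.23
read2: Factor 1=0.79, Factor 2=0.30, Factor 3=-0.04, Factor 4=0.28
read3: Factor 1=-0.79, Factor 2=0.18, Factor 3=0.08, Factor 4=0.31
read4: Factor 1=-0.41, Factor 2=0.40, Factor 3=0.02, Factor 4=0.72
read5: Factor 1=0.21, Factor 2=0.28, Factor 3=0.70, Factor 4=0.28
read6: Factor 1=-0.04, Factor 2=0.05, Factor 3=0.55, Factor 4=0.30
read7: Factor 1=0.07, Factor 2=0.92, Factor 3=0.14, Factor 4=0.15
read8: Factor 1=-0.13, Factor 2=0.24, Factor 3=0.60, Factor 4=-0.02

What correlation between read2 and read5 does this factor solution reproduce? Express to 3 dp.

r̂ = Σ λ_i·λ_j across factors = (0.79)(0.21) + (0.30)(0.28) + (-0.04)(0.70) + (0.28)(0.28)
  = +0.1659 +0.0840 -0.0280 +0.0784 = 0.3003

0.300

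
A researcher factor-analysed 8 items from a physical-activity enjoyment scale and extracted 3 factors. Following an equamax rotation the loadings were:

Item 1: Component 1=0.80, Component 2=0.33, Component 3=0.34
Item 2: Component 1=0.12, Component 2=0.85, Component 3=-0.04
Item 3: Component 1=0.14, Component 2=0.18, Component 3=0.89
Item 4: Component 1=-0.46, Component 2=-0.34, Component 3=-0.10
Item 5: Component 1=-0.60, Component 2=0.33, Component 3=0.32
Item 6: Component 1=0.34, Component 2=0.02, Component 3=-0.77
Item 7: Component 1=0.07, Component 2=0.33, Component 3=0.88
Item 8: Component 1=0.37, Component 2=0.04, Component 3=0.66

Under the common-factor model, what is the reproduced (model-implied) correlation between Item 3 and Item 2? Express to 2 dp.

0.13

r̂ = Σ λ_i·λ_j across factors = (0.14)(0.12) + (0.18)(0.85) + (0.89)(-0.04)
  = +0.0168 +0.1530 -0.0356 = 0.1342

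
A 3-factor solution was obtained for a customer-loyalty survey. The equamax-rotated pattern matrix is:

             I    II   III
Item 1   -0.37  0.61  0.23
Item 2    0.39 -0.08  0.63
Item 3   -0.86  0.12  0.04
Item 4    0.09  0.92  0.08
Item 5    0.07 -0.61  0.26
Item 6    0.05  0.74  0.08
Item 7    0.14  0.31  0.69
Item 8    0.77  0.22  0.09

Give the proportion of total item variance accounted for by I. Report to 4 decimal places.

SS loadings for I = (-0.37)² + 0.39² + (-0.86)² + 0.09² + 0.07² + 0.05² + 0.14² + 0.77² = 1.6566
Proportion of variance = 1.6566 / 8 = 0.2071.

0.2071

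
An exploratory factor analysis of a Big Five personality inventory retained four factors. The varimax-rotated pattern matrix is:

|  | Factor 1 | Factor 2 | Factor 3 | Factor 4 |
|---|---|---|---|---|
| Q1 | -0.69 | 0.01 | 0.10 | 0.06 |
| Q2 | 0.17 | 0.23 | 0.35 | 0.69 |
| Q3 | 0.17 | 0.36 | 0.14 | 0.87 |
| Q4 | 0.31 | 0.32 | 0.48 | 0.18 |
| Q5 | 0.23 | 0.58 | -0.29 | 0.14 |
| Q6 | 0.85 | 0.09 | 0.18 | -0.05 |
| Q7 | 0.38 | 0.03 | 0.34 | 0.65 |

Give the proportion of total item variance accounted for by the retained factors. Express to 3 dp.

SS loadings by factor: 1.5498, 0.6304, 0.6146, 1.7136; total = 4.5084.
Total variance with 7 standardized items is 7, so the solution explains 4.5084/7 = 0.6441.

0.644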